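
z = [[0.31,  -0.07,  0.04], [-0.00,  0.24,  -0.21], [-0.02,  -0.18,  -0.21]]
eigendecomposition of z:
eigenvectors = [[(0.02+0j), (-0.96+0j), (-0.96-0j)], [(-0.37+0j), 0.03+0.28j, (0.03-0.28j)], [-0.93+0.00j, 0.02-0.10j, 0.02+0.10j]]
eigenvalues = [(-0.28+0j), (0.31+0.02j), (0.31-0.02j)]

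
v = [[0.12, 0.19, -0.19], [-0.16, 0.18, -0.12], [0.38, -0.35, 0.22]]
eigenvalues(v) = [(0.26+0.28j), (0.26-0.28j), 0j]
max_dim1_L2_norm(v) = 0.56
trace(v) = 0.52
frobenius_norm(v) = 0.69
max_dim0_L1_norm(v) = 0.72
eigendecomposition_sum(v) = [[(0.06+0.21j),0.09-0.13j,(-0.1+0.07j)], [(-0.08+0.09j),(0.09+0j),(-0.06-0.02j)], [0.19-0.15j,-0.18-0.04j,(0.11+0.07j)]] + [[(0.06-0.21j), 0.09+0.13j, -0.10-0.07j], [(-0.08-0.09j), 0.09-0.00j, (-0.06+0.02j)], [(0.19+0.15j), (-0.18+0.04j), 0.11-0.07j]] + [[(-0-0j), 0.00+0.00j, 0.00-0.00j], [-0.00-0.00j, 0.00+0.00j, 0.00-0.00j], [-0.00-0.00j, 0j, 0.00-0.00j]]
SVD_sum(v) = [[-0.08, 0.10, -0.06],[-0.16, 0.18, -0.12],[0.33, -0.37, 0.25]] + [[0.2, 0.09, -0.13], [-0.0, -0.0, 0.0], [0.05, 0.02, -0.03]] + [[-0.0,-0.00,-0.0],[0.00,0.00,0.0],[0.0,0.0,0.00]]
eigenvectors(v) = [[-0.24+0.58j, (-0.24-0.58j), 0.16+0.00j], [-0.34+0.06j, (-0.34-0.06j), 0.64+0.00j], [0.70+0.00j, (0.7-0j), (0.75+0j)]]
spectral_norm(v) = 0.64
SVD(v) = [[0.22, -0.97, -0.1], [0.42, 0.01, 0.91], [-0.88, -0.24, 0.41]] @ diag([0.6354184785746702, 0.26559943508618156, 0.0005451309500576602]) @ [[-0.59, 0.67, -0.45],[-0.79, -0.37, 0.49],[0.16, 0.64, 0.75]]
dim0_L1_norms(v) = [0.66, 0.72, 0.53]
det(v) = 0.00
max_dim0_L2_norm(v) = 0.44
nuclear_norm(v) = 0.90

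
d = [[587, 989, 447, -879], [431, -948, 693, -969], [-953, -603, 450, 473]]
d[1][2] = 693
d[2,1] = -603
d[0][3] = -879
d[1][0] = 431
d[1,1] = -948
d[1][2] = 693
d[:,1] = [989, -948, -603]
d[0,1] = 989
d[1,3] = -969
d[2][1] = -603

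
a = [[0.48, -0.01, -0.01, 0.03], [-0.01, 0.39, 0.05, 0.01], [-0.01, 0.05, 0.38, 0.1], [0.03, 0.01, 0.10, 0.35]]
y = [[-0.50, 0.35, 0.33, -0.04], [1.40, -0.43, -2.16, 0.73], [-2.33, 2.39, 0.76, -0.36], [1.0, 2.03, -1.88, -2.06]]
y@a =[[-0.25, 0.16, 0.14, 0.01], [0.72, -0.28, -0.78, 0.08], [-1.16, 0.99, 0.4, -0.10], [0.42, 0.67, -0.83, -0.86]]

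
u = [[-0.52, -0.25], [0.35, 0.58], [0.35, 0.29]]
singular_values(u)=[0.97, 0.25]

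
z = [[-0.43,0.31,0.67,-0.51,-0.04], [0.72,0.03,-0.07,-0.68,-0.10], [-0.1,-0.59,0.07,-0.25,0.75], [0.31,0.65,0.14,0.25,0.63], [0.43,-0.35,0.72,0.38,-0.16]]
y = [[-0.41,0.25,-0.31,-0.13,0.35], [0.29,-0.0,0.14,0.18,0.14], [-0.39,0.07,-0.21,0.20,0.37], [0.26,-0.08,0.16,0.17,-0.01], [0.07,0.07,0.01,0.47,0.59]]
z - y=[[-0.02,0.06,0.98,-0.38,-0.39],  [0.43,0.03,-0.21,-0.86,-0.24],  [0.29,-0.66,0.28,-0.45,0.38],  [0.05,0.73,-0.02,0.08,0.64],  [0.36,-0.42,0.71,-0.09,-0.75]]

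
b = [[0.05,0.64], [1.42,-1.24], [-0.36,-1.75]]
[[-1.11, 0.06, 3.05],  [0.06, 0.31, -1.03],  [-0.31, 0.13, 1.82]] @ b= [[-1.07, -6.12], [0.81, 1.46], [-0.49, -3.54]]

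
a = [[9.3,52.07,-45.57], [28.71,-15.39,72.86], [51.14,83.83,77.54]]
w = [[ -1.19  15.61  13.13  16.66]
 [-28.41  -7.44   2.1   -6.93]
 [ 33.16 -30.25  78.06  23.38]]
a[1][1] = -15.39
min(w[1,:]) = -28.41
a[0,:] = [9.3, 52.07, -45.57]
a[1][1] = -15.39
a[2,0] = 51.14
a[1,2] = 72.86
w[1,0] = -28.41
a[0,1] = 52.07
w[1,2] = 2.1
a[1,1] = -15.39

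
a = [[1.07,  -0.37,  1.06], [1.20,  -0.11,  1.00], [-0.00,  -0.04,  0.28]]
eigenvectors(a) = [[(-0.48-0.23j), -0.48+0.23j, (-0.11+0j)], [-0.84+0.00j, -0.84-0.00j, (0.9+0j)], [0.04-0.06j, 0.04+0.06j, (0.41+0j)]]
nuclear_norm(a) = 2.61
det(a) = 0.08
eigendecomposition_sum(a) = [[0.53-0.18j, -0.18+0.26j, 0.55-0.62j], [(0.64-0.62j), (-0.08+0.5j), 0.36-1.27j], [(0.02+0.07j), -0.03-0.03j, (0.08+0.08j)]] + [[(0.53+0.18j), (-0.18-0.26j), 0.55+0.62j], [0.64+0.62j, -0.08-0.50j, (0.36+1.27j)], [0.02-0.07j, (-0.03+0.03j), 0.08-0.08j]] + [[(0.01+0j), (-0.01+0j), -0.04+0.00j], [-0.08-0.00j, (0.06-0j), (0.28-0j)], [-0.03-0.00j, 0.02-0.00j, (0.13-0j)]]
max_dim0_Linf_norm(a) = 1.2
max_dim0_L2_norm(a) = 1.61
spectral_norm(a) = 2.20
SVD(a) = [[-0.7, 0.47, -0.54], [-0.71, -0.55, 0.45], [-0.09, 0.69, 0.71]] @ diag([2.2024476953269847, 0.254132837280499, 0.14879734663163088]) @ [[-0.73, 0.15, -0.67],[-0.63, -0.55, 0.55],[-0.28, 0.82, 0.5]]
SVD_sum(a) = [[1.12, -0.24, 1.03],[1.13, -0.24, 1.04],[0.14, -0.03, 0.13]] + [[-0.07, -0.07, 0.07], [0.09, 0.08, -0.08], [-0.11, -0.1, 0.10]] + [[0.02,  -0.07,  -0.04], [-0.02,  0.05,  0.03], [-0.03,  0.09,  0.05]]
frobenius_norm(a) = 2.22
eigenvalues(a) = [(0.52+0.4j), (0.52-0.4j), (0.19+0j)]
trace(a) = 1.24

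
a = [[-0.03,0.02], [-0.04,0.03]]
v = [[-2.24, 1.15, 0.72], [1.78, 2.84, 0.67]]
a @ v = [[0.1, 0.02, -0.01], [0.14, 0.04, -0.01]]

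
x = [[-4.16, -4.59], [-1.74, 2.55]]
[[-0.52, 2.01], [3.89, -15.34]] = x @ [[-0.89, 3.51], [0.92, -3.62]]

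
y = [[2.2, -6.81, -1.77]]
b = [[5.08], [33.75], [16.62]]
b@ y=[[11.18, -34.59, -8.99], [74.25, -229.84, -59.74], [36.56, -113.18, -29.42]]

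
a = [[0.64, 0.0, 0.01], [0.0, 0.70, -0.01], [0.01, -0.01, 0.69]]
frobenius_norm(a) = 1.17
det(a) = 0.31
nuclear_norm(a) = 2.03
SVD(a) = [[-0.08,-0.18,-0.98], [0.83,-0.56,0.03], [-0.55,-0.81,0.19]] @ diag([0.706616004203687, 0.6853692278702953, 0.6380147679260176]) @ [[-0.08,0.83,-0.55],[-0.18,-0.56,-0.81],[-0.98,0.03,0.19]]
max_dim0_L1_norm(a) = 0.71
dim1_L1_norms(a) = [0.65, 0.71, 0.71]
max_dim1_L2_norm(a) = 0.7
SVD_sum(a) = [[0.00, -0.05, 0.03], [-0.05, 0.49, -0.32], [0.03, -0.32, 0.21]] + [[0.02, 0.07, 0.1], [0.07, 0.21, 0.31], [0.1, 0.31, 0.45]] + [[0.61,  -0.02,  -0.12], [-0.02,  0.0,  0.0], [-0.12,  0.0,  0.02]]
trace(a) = 2.03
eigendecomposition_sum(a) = [[0.61, -0.02, -0.12], [-0.02, 0.0, 0.00], [-0.12, 0.00, 0.02]] + [[0.02, 0.07, 0.10],[0.07, 0.21, 0.31],[0.1, 0.31, 0.45]] + [[0.00, -0.05, 0.03],[-0.05, 0.49, -0.32],[0.03, -0.32, 0.21]]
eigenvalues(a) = [0.64, 0.69, 0.71]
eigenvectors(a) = [[-0.98, 0.18, 0.08], [0.03, 0.56, -0.83], [0.19, 0.81, 0.55]]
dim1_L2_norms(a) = [0.64, 0.7, 0.69]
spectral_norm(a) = 0.71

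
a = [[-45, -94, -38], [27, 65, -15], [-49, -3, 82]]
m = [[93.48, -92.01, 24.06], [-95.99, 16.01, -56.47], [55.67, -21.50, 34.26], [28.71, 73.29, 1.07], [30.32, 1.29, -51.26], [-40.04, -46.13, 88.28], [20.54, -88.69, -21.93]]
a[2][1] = -3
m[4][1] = 1.29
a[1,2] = -15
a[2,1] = -3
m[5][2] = 88.28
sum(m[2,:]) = 68.43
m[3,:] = [28.71, 73.29, 1.07]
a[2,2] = 82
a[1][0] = 27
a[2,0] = -49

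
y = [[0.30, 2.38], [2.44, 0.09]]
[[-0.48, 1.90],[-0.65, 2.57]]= y@[[-0.26, 1.03], [-0.17, 0.67]]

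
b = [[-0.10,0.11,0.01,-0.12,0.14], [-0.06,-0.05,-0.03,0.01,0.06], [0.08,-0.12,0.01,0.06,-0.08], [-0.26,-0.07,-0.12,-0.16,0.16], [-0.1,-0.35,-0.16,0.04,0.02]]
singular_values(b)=[0.48, 0.41, 0.05, 0.04, 0.02]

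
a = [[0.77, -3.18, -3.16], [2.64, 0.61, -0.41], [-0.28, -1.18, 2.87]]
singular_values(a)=[4.83, 3.03, 2.32]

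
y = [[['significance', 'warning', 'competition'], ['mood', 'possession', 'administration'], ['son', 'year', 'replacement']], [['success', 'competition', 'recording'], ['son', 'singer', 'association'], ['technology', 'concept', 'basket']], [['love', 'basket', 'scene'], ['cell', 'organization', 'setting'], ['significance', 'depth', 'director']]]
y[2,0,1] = 'basket'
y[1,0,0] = 'success'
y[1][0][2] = 'recording'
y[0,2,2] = 'replacement'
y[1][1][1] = 'singer'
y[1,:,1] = ['competition', 'singer', 'concept']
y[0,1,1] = 'possession'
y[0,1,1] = 'possession'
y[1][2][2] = 'basket'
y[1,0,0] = 'success'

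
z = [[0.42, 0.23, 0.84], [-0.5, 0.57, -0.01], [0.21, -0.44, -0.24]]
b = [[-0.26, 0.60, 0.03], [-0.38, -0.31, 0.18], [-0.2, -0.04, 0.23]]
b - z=[[-0.68, 0.37, -0.81],  [0.12, -0.88, 0.19],  [-0.41, 0.40, 0.47]]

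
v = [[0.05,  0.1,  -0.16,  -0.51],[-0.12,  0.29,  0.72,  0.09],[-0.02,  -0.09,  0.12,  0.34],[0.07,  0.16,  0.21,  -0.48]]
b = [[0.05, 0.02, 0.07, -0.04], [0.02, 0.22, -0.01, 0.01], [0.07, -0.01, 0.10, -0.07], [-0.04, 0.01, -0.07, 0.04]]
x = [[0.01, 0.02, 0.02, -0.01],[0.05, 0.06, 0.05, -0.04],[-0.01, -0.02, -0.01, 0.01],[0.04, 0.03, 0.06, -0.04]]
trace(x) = 0.02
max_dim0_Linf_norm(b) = 0.22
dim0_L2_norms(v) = [0.15, 0.36, 0.78, 0.78]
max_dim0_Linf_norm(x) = 0.06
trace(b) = 0.41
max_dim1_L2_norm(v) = 0.79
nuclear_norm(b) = 0.43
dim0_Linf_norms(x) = [0.05, 0.06, 0.06, 0.04]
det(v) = 0.00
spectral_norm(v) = 0.85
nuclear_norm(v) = 1.75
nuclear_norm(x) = 0.17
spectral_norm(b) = 0.22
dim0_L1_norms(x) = [0.11, 0.13, 0.14, 0.1]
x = v @ b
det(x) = 0.00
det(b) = -0.00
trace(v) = -0.02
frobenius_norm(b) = 0.29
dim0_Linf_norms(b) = [0.07, 0.22, 0.1, 0.07]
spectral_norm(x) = 0.14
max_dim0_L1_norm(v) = 1.42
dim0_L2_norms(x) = [0.07, 0.07, 0.08, 0.06]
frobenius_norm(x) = 0.14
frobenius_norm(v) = 1.17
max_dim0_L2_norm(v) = 0.78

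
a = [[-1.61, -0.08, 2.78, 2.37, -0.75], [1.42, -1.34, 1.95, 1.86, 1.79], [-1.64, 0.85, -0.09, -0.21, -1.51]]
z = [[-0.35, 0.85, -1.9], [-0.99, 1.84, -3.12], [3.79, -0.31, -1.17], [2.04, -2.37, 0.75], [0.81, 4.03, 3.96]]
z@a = [[4.89, -2.73, 0.86, 1.15, 4.65], [9.32, -5.04, 1.12, 1.73, 8.75], [-4.62, -0.88, 10.04, 8.65, -1.63], [-7.88, 3.65, 0.98, 0.27, -6.9], [-2.08, -2.1, 9.75, 8.58, 0.63]]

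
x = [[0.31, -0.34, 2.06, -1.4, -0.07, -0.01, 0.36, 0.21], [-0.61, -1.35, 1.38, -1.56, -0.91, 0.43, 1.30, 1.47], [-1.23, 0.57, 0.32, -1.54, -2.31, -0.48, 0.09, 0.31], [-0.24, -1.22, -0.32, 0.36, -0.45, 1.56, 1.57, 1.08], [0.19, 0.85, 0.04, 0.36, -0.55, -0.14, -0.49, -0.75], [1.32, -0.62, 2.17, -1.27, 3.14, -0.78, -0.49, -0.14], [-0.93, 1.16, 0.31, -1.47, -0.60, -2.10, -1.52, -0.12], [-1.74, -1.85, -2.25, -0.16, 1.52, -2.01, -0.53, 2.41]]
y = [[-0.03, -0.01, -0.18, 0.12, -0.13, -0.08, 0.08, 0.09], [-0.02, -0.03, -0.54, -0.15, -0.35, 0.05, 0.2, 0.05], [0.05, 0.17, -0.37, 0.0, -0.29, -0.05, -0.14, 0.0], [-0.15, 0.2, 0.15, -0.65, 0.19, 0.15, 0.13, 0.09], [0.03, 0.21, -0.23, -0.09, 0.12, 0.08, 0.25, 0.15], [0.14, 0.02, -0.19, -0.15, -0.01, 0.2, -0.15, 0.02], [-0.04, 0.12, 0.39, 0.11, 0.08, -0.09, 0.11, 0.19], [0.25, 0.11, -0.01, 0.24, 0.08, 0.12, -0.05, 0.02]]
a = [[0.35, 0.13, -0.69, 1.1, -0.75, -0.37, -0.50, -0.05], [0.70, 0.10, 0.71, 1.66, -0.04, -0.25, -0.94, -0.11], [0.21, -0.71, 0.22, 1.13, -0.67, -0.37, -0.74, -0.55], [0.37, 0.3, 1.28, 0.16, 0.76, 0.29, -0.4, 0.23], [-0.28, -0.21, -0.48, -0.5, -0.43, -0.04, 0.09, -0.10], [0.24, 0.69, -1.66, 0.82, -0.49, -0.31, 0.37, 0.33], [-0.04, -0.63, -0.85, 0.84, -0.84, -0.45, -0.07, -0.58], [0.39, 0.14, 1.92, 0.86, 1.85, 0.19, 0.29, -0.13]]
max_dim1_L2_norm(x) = 4.9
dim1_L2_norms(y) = [0.29, 0.69, 0.52, 0.77, 0.46, 0.38, 0.49, 0.39]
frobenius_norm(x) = 9.63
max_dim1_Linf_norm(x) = 3.14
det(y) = -0.00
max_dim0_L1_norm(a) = 7.81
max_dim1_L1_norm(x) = 12.47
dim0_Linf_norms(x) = [1.74, 1.85, 2.25, 1.56, 3.14, 2.1, 1.57, 2.41]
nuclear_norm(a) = 10.13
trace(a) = -0.11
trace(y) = -0.63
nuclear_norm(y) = 3.28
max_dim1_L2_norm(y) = 0.77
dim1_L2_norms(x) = [2.57, 3.38, 3.16, 2.84, 1.42, 4.38, 3.4, 4.9]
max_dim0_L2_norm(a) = 3.17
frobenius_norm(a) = 5.49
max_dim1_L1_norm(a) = 5.77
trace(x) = -0.80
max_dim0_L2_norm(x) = 4.38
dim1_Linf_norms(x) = [2.06, 1.56, 2.31, 1.57, 0.85, 3.14, 2.1, 2.41]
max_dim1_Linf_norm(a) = 1.92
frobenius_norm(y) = 1.48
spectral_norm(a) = 3.94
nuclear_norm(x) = 19.77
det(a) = 0.00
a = x @ y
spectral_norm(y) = 0.96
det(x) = 0.00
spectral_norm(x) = 5.10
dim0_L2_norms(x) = [2.78, 3.1, 4.03, 3.29, 4.38, 3.45, 2.71, 3.14]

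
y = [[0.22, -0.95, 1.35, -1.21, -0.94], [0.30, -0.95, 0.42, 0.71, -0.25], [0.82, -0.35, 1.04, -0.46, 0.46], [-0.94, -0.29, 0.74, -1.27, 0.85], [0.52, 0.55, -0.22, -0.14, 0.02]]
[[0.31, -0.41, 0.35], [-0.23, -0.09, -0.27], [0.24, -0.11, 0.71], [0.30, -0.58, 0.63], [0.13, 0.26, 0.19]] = y @ [[0.11, 0.28, 0.23],[0.06, 0.12, 0.13],[0.02, -0.25, 0.25],[-0.29, 0.05, -0.33],[0.04, -0.04, 0.33]]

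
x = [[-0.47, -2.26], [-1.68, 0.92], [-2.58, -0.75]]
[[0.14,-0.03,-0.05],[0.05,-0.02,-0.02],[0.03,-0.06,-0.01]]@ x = [[0.11, -0.31], [0.06, -0.12], [0.11, -0.12]]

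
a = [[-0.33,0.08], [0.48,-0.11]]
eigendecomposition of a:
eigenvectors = [[-0.57, -0.23], [0.82, -0.97]]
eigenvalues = [-0.44, 0.0]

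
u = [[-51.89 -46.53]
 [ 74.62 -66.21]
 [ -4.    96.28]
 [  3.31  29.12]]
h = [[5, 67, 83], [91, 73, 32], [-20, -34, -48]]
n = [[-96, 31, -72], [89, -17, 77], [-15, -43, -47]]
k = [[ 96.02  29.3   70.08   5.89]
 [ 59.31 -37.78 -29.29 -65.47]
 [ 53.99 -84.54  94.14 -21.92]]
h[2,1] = -34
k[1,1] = -37.78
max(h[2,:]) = -20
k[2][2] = 94.14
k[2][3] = -21.92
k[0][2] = 70.08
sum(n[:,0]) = -22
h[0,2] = 83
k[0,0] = 96.02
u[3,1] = 29.12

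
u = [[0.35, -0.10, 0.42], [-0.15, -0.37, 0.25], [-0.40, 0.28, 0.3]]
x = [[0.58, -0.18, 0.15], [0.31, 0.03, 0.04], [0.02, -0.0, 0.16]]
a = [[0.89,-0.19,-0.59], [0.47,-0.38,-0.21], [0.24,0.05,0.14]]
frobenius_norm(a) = 1.29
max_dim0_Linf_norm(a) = 0.89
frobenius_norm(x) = 0.72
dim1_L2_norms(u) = [0.56, 0.47, 0.57]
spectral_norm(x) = 0.69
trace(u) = 0.28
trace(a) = 0.65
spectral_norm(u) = 0.61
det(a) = -0.08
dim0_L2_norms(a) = [1.03, 0.43, 0.64]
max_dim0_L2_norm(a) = 1.03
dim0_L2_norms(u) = [0.55, 0.47, 0.57]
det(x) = 0.01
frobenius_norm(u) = 0.93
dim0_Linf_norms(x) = [0.58, 0.18, 0.16]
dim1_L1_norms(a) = [1.67, 1.06, 0.43]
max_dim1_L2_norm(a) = 1.08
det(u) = -0.14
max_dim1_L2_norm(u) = 0.57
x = a @ u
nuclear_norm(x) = 0.96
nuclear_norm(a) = 1.76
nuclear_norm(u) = 1.58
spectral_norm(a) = 1.24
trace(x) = 0.77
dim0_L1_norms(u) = [0.9, 0.75, 0.97]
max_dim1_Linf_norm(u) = 0.42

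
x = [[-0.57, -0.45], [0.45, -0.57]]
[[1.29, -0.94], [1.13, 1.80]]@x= [[-1.16,-0.04], [0.17,-1.53]]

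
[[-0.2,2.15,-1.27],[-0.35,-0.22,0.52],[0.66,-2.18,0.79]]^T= [[-0.2, -0.35, 0.66], [2.15, -0.22, -2.18], [-1.27, 0.52, 0.79]]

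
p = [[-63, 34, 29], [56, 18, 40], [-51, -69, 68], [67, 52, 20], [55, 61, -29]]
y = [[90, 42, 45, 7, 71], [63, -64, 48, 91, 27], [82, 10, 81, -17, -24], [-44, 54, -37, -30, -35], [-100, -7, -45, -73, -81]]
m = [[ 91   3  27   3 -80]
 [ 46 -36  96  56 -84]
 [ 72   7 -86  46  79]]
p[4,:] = [55, 61, -29]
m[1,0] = 46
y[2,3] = -17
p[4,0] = 55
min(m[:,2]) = -86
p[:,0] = [-63, 56, -51, 67, 55]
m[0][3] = 3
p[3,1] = 52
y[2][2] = 81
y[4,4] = -81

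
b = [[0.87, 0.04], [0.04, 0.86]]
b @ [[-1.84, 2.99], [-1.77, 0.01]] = [[-1.67, 2.6],[-1.6, 0.13]]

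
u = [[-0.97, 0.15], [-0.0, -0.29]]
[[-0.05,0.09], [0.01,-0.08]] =u@[[0.04,-0.05], [-0.05,0.27]]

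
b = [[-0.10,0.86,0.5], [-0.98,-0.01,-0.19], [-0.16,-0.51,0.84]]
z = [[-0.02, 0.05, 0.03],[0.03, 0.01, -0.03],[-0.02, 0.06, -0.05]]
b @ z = [[0.02, 0.03, -0.05], [0.02, -0.06, -0.02], [-0.03, 0.04, -0.03]]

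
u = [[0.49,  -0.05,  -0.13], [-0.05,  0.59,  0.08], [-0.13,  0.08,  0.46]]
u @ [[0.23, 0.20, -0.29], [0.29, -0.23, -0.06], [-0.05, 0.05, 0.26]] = [[0.10,0.1,-0.17], [0.16,-0.14,-0.0], [-0.03,-0.02,0.15]]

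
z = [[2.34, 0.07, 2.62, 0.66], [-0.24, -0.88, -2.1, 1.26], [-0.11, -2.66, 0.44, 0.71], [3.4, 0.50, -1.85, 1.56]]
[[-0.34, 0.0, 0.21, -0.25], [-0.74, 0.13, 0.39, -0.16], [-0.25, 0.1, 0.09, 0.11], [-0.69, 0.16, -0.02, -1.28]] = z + [[-2.68, -0.07, -2.41, -0.91], [-0.50, 1.01, 2.49, -1.42], [-0.14, 2.76, -0.35, -0.60], [-4.09, -0.34, 1.83, -2.84]]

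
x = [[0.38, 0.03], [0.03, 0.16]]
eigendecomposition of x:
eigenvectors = [[0.99, -0.13], [0.13, 0.99]]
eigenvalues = [0.38, 0.16]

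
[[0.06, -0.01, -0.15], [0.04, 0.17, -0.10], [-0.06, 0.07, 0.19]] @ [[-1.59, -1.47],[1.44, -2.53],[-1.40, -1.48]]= [[0.1, 0.16], [0.32, -0.34], [-0.07, -0.37]]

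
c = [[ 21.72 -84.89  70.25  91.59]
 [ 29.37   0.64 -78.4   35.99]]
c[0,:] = [21.72, -84.89, 70.25, 91.59]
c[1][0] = 29.37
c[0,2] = 70.25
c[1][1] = 0.64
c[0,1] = -84.89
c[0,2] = 70.25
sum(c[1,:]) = -12.399999999999999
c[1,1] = 0.64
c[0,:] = [21.72, -84.89, 70.25, 91.59]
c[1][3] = 35.99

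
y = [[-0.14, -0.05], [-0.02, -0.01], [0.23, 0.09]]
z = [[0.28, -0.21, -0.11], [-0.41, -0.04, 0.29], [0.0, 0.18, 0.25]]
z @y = [[-0.06, -0.02], [0.12, 0.05], [0.05, 0.02]]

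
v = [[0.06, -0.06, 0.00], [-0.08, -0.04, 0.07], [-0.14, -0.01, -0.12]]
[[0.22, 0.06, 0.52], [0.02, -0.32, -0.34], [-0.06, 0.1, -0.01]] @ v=[[-0.06,  -0.02,  -0.06], [0.07,  0.02,  0.02], [-0.01,  -0.00,  0.01]]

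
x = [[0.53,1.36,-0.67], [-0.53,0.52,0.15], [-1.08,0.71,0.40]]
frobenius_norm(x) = 2.23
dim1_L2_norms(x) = [1.61, 0.76, 1.35]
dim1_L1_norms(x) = [2.56, 1.2, 2.19]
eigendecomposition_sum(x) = [[0.27+0.20j, (0.68+0.06j), (-0.33-0.13j)], [-0.26+0.66j, (0.26+1.43j), 0.08-0.76j], [-0.54+1.18j, (0.35+2.62j), 0.20-1.38j]] + [[(0.27-0.2j),(0.68-0.06j),-0.33+0.13j], [(-0.26-0.66j),(0.26-1.43j),(0.08+0.76j)], [-0.54-1.18j,0.35-2.62j,0.20+1.38j]] + [[(-0-0j), 0.01-0.00j, -0.00+0.00j], [(-0-0j), -0j, (-0+0j)], [(-0-0j), (0.01-0j), (-0.01+0j)]]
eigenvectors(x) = [[0.05-0.21j, 0.05+0.21j, 0.47+0.00j], [(0.47-0.02j), (0.47+0.02j), 0.23+0.00j], [(0.86+0j), 0.86-0.00j, 0.85+0.00j]]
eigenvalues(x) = [(0.73+0.25j), (0.73-0.25j), (-0+0j)]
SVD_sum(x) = [[-0.19, 1.34, -0.27], [-0.08, 0.53, -0.11], [-0.11, 0.74, -0.15]] + [[0.72, 0.02, -0.40], [-0.45, -0.01, 0.26], [-0.97, -0.03, 0.55]] + [[-0.00, -0.00, -0.0], [0.0, 0.00, 0.0], [-0.0, -0.00, -0.0]]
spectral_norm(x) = 1.67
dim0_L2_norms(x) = [1.31, 1.62, 0.79]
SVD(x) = [[-0.83,0.56,0.09], [-0.33,-0.35,-0.88], [-0.46,-0.75,0.47]] @ diag([1.6669780283846671, 1.4848849608406498, 0.0009518151251066107]) @ [[0.14, -0.97, 0.19],[0.87, 0.03, -0.49],[-0.47, -0.24, -0.85]]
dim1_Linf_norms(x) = [1.36, 0.53, 1.08]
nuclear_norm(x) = 3.15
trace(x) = 1.45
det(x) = -0.00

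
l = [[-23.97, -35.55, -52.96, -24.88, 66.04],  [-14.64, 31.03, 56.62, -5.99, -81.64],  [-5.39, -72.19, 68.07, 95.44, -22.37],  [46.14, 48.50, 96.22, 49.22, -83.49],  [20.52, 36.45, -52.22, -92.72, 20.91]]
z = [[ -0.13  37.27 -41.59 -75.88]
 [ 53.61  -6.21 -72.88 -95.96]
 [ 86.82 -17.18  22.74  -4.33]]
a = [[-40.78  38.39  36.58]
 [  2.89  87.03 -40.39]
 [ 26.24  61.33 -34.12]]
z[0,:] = [-0.13, 37.27, -41.59, -75.88]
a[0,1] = 38.39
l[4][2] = -52.22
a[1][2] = -40.39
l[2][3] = 95.44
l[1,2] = 56.62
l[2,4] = -22.37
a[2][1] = 61.33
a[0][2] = 36.58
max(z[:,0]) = 86.82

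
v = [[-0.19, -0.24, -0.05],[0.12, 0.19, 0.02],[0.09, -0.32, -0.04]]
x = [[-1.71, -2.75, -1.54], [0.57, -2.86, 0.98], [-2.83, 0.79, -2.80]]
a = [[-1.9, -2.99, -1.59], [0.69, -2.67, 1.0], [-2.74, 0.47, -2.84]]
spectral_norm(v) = 0.46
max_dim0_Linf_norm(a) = 2.99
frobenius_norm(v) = 0.51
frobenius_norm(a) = 6.28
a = v + x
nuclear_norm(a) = 8.84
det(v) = 0.00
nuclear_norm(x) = 8.92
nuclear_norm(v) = 0.69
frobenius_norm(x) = 6.23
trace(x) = -7.37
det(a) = -0.06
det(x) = 2.64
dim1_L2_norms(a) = [3.88, 2.93, 3.97]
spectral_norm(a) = 4.88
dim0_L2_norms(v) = [0.24, 0.44, 0.07]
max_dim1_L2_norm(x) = 4.06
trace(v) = -0.04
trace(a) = -7.41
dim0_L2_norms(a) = [3.4, 4.04, 3.4]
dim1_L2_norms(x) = [3.59, 3.08, 4.06]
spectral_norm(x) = 4.73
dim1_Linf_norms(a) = [2.99, 2.67, 2.84]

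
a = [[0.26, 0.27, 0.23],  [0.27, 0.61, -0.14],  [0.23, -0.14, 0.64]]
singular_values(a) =[0.77, 0.74, 0.0]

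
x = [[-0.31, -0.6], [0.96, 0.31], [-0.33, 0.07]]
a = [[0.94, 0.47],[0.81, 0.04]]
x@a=[[-0.78, -0.17], [1.15, 0.46], [-0.25, -0.15]]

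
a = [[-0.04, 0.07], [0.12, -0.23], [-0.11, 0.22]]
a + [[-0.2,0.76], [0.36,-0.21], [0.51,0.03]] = [[-0.24, 0.83], [0.48, -0.44], [0.40, 0.25]]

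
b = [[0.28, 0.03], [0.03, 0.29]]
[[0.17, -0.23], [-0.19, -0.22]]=b @ [[0.69, -0.73], [-0.73, -0.69]]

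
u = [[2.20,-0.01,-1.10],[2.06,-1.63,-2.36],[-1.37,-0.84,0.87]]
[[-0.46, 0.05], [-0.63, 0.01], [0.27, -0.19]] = u @ [[-0.16, -0.05], [0.04, 0.15], [0.1, -0.15]]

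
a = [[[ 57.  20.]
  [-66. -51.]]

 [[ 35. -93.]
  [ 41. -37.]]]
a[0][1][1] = -51.0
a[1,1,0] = 41.0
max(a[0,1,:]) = -51.0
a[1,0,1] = -93.0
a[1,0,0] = 35.0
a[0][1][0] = -66.0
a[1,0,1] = -93.0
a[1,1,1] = -37.0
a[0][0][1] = 20.0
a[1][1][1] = -37.0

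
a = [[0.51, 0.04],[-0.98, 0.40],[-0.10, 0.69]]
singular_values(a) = [1.21, 0.63]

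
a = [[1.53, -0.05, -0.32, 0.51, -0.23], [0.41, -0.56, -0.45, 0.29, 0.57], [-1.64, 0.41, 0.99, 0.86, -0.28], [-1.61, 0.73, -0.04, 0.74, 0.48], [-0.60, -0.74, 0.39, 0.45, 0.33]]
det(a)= 0.005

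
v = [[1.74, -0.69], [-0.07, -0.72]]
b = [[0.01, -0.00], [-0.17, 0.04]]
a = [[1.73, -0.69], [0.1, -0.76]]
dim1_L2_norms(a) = [1.86, 0.77]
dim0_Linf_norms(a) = [1.73, 0.76]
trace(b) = 0.05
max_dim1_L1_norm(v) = 2.43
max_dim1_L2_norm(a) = 1.86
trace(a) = 0.97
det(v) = -1.30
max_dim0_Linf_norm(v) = 1.74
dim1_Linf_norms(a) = [1.73, 0.76]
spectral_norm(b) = 0.17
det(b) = 0.00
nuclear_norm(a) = 2.56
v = a + b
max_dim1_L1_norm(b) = 0.21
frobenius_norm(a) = 2.01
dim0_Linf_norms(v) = [1.74, 0.72]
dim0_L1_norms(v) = [1.81, 1.41]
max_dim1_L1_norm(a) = 2.42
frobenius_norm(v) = 2.01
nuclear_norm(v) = 2.57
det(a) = -1.25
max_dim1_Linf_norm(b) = 0.17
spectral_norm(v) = 1.88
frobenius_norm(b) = 0.17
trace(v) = 1.02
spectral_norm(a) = 1.90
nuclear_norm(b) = 0.18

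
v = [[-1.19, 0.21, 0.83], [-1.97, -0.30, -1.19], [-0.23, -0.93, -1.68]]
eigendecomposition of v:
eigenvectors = [[-0.09+0.00j,0.43+0.41j,0.43-0.41j], [0.91+0.00j,-0.18+0.44j,-0.18-0.44j], [(-0.4+0j),-0.65+0.00j,-0.65-0.00j]]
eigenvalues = [(0.41+0j), (-1.79+0.78j), (-1.79-0.78j)]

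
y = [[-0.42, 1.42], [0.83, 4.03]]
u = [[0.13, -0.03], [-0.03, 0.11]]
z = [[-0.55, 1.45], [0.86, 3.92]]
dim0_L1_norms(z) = [1.41, 5.37]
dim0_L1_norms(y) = [1.25, 5.45]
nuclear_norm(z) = 5.03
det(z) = -3.40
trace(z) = 3.37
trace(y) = 3.61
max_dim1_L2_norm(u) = 0.13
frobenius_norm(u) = 0.18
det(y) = -2.87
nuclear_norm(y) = 4.99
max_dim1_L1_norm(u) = 0.16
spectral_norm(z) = 4.23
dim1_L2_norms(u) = [0.13, 0.11]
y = z + u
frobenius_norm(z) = 4.30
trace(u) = 0.24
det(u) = 0.01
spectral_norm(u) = 0.15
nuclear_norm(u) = 0.24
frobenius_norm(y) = 4.37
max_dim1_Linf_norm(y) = 4.03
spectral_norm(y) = 4.32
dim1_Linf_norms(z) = [1.45, 3.92]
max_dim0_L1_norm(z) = 5.37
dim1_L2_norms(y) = [1.48, 4.11]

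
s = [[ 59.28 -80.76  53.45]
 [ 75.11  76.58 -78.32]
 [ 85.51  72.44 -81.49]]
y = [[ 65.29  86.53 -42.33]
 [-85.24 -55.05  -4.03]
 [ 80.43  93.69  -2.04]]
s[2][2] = -81.49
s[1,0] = 75.11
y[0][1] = 86.53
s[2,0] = 85.51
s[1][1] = 76.58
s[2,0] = 85.51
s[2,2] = -81.49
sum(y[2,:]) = 172.08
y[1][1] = -55.05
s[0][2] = 53.45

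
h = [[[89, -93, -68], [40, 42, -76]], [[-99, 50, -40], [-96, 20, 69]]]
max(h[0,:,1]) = 42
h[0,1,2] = -76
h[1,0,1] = 50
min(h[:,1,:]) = -96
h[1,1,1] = 20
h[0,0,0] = 89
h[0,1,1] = 42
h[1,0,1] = 50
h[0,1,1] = 42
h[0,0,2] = -68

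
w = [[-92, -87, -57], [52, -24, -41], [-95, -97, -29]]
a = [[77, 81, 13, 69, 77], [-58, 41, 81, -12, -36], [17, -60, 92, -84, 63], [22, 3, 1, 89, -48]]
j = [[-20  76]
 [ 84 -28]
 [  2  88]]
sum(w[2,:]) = -221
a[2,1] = -60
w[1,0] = 52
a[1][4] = -36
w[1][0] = 52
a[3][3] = 89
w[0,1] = -87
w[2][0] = -95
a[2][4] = 63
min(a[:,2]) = 1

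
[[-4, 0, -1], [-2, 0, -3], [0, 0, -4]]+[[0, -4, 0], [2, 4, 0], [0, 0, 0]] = [[-4, -4, -1], [0, 4, -3], [0, 0, -4]]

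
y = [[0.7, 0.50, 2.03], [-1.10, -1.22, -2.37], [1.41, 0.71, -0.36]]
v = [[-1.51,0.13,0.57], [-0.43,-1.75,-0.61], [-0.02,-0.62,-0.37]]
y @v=[[-1.31, -2.04, -0.66], [2.23, 3.46, 0.99], [-2.43, -0.84, 0.5]]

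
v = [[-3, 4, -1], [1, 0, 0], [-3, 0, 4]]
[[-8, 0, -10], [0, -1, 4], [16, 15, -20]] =v @ [[0, -1, 4], [-1, 0, 0], [4, 3, -2]]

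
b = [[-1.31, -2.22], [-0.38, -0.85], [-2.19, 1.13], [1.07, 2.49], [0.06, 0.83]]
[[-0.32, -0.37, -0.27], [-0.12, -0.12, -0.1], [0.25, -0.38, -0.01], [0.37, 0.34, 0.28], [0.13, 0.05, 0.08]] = b@ [[-0.03, 0.2, 0.05], [0.16, 0.05, 0.09]]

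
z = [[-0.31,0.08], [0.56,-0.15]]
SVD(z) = [[-0.48, 0.88],[0.88, 0.48]] @ diag([0.6622638528213061, 0.0025669527224803485]) @ [[0.97, -0.26], [-0.26, -0.97]]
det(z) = 0.00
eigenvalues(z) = [-0.46, -0.0]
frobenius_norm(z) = 0.66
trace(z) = -0.46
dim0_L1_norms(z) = [0.87, 0.23]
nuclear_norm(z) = 0.66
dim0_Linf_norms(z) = [0.56, 0.15]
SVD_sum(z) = [[-0.31, 0.08],[0.56, -0.15]] + [[-0.0, -0.00], [-0.0, -0.00]]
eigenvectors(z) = [[-0.48,-0.25], [0.88,-0.97]]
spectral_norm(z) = 0.66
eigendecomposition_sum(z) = [[-0.31, 0.08], [0.56, -0.15]] + [[-0.0, -0.0], [-0.0, -0.00]]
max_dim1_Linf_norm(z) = 0.56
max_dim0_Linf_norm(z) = 0.56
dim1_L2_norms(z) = [0.32, 0.58]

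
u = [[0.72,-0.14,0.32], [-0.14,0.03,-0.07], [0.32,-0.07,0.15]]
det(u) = -0.000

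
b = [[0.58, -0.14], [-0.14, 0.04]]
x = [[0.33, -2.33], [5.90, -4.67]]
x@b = [[0.52, -0.14], [4.08, -1.01]]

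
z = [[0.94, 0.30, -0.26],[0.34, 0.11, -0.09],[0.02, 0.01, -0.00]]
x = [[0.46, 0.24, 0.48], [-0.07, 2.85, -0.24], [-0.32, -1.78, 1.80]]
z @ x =[[0.49,1.54,-0.09], [0.18,0.56,-0.03], [0.01,0.03,0.01]]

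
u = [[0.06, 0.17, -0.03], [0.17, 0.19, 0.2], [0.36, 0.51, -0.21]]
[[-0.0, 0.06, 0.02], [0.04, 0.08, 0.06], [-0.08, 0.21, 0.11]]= u @ [[-0.20, 0.21, 0.39],[0.10, 0.26, -0.04],[0.29, -0.02, 0.03]]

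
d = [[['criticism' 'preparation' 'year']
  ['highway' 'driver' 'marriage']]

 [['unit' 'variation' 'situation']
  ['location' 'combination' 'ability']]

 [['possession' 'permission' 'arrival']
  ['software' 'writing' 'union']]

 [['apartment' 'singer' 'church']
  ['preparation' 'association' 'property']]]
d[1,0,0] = 'unit'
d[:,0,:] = [['criticism', 'preparation', 'year'], ['unit', 'variation', 'situation'], ['possession', 'permission', 'arrival'], ['apartment', 'singer', 'church']]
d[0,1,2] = 'marriage'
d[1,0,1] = 'variation'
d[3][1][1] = 'association'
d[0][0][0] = 'criticism'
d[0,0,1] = 'preparation'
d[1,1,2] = 'ability'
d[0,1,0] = 'highway'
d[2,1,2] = 'union'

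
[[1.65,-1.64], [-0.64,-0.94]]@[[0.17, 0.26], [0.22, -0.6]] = [[-0.08, 1.41], [-0.32, 0.40]]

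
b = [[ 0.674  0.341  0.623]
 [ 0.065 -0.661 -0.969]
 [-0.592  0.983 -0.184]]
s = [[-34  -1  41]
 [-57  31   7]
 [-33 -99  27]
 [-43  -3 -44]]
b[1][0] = 0.065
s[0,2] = 41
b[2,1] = 0.983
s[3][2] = -44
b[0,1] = 0.341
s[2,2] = 27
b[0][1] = 0.341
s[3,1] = -3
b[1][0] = 0.065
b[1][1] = -0.661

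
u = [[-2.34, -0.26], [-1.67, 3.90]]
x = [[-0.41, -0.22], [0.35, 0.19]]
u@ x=[[0.87, 0.47], [2.05, 1.11]]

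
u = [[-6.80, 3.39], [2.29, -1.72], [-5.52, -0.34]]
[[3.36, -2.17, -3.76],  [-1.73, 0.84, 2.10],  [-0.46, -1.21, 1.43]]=u@ [[0.02, 0.23, -0.17], [1.03, -0.18, -1.45]]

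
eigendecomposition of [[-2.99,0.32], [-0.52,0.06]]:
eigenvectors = [[-0.99, -0.11],[-0.17, -0.99]]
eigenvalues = [-2.93, 0.0]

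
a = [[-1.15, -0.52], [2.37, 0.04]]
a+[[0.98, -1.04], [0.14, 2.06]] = [[-0.17, -1.56],  [2.51, 2.10]]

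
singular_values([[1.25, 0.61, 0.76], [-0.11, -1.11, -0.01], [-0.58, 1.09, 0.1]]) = [1.77, 1.44, 0.27]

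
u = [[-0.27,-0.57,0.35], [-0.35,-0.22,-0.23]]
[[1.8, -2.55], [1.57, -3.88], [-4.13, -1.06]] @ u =[[0.41, -0.47, 1.22],[0.93, -0.04, 1.44],[1.49, 2.59, -1.2]]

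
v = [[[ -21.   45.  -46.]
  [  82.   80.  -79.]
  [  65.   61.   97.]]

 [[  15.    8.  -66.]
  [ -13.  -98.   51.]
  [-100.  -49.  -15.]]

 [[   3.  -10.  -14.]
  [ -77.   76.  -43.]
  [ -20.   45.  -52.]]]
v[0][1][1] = 80.0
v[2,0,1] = -10.0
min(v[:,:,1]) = -98.0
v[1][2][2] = -15.0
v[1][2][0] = -100.0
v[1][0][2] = -66.0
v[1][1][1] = -98.0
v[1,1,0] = -13.0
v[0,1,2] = -79.0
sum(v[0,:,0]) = 126.0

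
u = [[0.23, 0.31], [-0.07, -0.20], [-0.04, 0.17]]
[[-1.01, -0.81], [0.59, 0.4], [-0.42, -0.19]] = u @ [[-0.8, -1.56], [-2.65, -1.46]]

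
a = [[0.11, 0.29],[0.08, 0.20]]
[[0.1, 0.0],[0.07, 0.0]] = a @[[0.87, 0.01],  [0.01, 0.00]]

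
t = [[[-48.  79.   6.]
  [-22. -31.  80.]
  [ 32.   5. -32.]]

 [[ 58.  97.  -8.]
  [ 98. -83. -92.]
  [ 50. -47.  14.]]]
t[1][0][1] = 97.0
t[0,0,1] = 79.0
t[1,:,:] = [[58.0, 97.0, -8.0], [98.0, -83.0, -92.0], [50.0, -47.0, 14.0]]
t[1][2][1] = -47.0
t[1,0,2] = -8.0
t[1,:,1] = [97.0, -83.0, -47.0]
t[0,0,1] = 79.0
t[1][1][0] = 98.0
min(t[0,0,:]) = -48.0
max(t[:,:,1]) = 97.0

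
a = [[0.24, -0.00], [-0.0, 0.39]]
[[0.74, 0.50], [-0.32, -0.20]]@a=[[0.18, 0.20], [-0.08, -0.08]]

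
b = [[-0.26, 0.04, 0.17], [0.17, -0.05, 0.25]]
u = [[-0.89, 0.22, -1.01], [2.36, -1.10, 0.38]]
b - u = [[0.63, -0.18, 1.18], [-2.19, 1.05, -0.13]]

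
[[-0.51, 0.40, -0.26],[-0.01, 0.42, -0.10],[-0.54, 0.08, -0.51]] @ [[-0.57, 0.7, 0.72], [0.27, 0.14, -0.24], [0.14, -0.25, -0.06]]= [[0.36,  -0.24,  -0.45], [0.11,  0.08,  -0.1], [0.26,  -0.24,  -0.38]]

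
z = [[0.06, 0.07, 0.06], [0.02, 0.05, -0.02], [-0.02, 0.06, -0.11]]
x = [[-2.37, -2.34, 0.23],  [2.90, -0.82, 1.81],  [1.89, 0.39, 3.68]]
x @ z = [[-0.19, -0.27, -0.12], [0.12, 0.27, -0.01], [0.05, 0.37, -0.30]]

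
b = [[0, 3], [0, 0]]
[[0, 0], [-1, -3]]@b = [[0, 0], [0, -3]]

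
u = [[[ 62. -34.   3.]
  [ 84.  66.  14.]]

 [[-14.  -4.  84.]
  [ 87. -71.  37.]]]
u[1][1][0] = 87.0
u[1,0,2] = 84.0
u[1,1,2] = 37.0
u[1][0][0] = -14.0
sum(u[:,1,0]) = 171.0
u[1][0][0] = -14.0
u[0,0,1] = -34.0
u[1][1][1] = -71.0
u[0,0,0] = 62.0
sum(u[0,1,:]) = 164.0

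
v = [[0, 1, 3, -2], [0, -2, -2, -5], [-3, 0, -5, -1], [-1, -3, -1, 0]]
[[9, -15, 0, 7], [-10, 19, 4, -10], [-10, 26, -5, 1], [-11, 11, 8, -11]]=v @ [[0, 0, 0, -2], [3, -2, -3, 4], [2, -5, 1, 1], [0, -1, 0, 0]]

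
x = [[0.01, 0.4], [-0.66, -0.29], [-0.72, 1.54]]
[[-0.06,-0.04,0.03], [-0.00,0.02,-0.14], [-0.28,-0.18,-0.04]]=x @ [[0.07, 0.02, 0.18],[-0.15, -0.11, 0.06]]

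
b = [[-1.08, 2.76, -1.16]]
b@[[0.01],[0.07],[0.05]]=[[0.12]]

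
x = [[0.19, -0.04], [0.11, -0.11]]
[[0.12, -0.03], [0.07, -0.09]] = x@[[0.66, 0.01], [0.01, 0.86]]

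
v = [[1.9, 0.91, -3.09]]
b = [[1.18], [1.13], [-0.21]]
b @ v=[[2.24,  1.07,  -3.65],[2.15,  1.03,  -3.49],[-0.40,  -0.19,  0.65]]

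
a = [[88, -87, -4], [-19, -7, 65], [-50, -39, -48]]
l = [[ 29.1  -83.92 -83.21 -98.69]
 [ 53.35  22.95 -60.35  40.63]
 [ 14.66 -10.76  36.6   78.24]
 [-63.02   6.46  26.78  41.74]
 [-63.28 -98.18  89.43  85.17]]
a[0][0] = 88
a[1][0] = -19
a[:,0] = [88, -19, -50]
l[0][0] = 29.1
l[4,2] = 89.43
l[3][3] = 41.74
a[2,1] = -39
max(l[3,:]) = 41.74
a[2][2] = -48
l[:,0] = [29.1, 53.35, 14.66, -63.02, -63.28]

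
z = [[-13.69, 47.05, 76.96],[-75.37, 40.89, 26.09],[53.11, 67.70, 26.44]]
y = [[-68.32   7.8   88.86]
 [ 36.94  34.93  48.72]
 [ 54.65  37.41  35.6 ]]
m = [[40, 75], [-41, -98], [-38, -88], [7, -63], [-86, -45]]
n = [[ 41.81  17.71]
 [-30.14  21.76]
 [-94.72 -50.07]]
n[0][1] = 17.71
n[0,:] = [41.81, 17.71]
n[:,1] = [17.71, 21.76, -50.07]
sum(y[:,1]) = 80.13999999999999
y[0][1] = 7.8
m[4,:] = [-86, -45]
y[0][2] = 88.86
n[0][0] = 41.81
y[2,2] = 35.6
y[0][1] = 7.8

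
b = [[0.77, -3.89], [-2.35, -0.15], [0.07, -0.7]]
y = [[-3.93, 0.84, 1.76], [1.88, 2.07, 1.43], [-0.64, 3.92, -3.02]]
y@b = [[-4.88, 13.93], [-3.32, -8.62], [-9.92, 4.02]]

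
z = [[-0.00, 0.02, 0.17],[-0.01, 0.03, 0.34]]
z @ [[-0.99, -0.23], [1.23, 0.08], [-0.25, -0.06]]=[[-0.02, -0.01], [-0.04, -0.02]]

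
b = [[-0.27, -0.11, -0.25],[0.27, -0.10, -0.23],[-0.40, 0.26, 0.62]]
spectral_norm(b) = 0.86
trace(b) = 0.25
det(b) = 0.00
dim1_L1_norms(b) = [0.63, 0.6, 1.28]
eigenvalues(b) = [0.61, -0.35, -0.01]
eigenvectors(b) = [[-0.21, -0.78, -0.01], [-0.38, 0.44, 0.92], [0.9, -0.44, -0.39]]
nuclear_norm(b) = 1.25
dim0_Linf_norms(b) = [0.4, 0.26, 0.62]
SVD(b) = [[0.11, -0.96, 0.24], [0.41, 0.27, 0.87], [-0.91, 0.0, 0.42]] @ diag([0.8639188098044669, 0.38591214544255414, 0.004013236344775695]) @ [[0.51, -0.33, -0.79],[0.86, 0.21, 0.47],[0.01, -0.92, 0.39]]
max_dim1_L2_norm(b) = 0.78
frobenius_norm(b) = 0.95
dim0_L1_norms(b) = [0.94, 0.47, 1.1]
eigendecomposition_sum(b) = [[0.05, -0.07, -0.16],[0.09, -0.12, -0.28],[-0.22, 0.28, 0.67]] + [[-0.32,-0.04,-0.09],[0.18,0.03,0.05],[-0.18,-0.03,-0.05]] + [[0.00,  0.00,  0.00],  [-0.00,  -0.01,  -0.0],  [0.0,  0.00,  0.0]]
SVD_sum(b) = [[0.05,-0.03,-0.08], [0.18,-0.12,-0.28], [-0.40,0.26,0.62]] + [[-0.32,-0.08,-0.17], [0.09,0.02,0.05], [0.0,0.00,0.0]] + [[0.0, -0.0, 0.0], [0.00, -0.00, 0.00], [0.0, -0.00, 0.00]]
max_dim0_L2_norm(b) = 0.71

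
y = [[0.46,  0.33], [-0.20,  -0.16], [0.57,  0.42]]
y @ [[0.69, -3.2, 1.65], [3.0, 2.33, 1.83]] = [[1.31, -0.70, 1.36], [-0.62, 0.27, -0.62], [1.65, -0.85, 1.71]]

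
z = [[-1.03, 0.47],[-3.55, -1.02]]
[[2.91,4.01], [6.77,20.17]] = z @ [[-2.26,-4.99],  [1.23,-2.41]]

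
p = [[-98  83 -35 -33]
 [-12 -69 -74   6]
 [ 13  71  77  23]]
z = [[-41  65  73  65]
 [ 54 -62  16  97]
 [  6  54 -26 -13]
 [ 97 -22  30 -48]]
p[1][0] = -12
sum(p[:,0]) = -97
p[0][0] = -98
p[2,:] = [13, 71, 77, 23]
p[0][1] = 83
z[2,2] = -26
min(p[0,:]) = -98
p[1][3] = 6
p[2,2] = 77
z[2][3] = -13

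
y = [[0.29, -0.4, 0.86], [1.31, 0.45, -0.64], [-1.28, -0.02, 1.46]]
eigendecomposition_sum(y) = [[0.17+0.81j, (-0.28-0.02j), 0.35-0.50j], [0.73-0.31j, (0.03+0.26j), (-0.53-0.23j)], [-0.59+0.57j, (-0.13-0.24j), 0.60+0.04j]] + [[0.17-0.81j, -0.28+0.02j, (0.35+0.5j)], [0.73+0.31j, (0.03-0.26j), (-0.53+0.23j)], [-0.59-0.57j, -0.13+0.24j, 0.60-0.04j]] + [[(-0.06+0j), (0.15-0j), (0.17+0j)],  [(-0.15+0j), (0.39-0j), 0.43+0.00j],  [-0.09+0.00j, (0.23-0j), (0.26+0j)]]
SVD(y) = [[0.18, 0.90, -0.39],  [-0.59, 0.42, 0.69],  [0.79, 0.11, 0.61]] @ diag([2.4370032629197222, 0.9612611426970428, 0.46828635690078313]) @ [[-0.71, -0.15, 0.69], [0.71, -0.18, 0.69], [0.02, 0.97, 0.23]]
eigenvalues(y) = [(0.81+1.11j), (0.81-1.11j), (0.58+0j)]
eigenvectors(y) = [[(-0.59+0j), (-0.59-0j), (0.32+0j)],[0.11+0.55j, (0.11-0.55j), (0.81+0j)],[-0.30-0.50j, -0.30+0.50j, (0.49+0j)]]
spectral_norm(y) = 2.44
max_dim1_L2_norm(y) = 1.94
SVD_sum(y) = [[-0.32, -0.06, 0.31], [1.02, 0.21, -0.99], [-1.36, -0.28, 1.33]] + [[0.61, -0.16, 0.59], [0.29, -0.07, 0.28], [0.07, -0.02, 0.07]] + [[-0.0, -0.18, -0.04], [0.01, 0.31, 0.07], [0.01, 0.28, 0.07]]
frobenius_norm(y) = 2.66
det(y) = 1.10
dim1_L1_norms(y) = [1.55, 2.4, 2.76]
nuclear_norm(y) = 3.87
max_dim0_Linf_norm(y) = 1.46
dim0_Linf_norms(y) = [1.31, 0.45, 1.46]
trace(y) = 2.20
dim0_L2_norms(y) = [1.85, 0.6, 1.81]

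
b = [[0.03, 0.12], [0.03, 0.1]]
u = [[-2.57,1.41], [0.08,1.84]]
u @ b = [[-0.03, -0.17], [0.06, 0.19]]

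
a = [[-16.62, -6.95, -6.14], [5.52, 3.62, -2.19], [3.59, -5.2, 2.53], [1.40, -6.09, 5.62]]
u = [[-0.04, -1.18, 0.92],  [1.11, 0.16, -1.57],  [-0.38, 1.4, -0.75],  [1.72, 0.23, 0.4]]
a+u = [[-16.66, -8.13, -5.22],  [6.63, 3.78, -3.76],  [3.21, -3.8, 1.78],  [3.12, -5.86, 6.02]]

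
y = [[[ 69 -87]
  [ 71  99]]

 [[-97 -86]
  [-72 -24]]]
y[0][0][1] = -87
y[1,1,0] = -72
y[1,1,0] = -72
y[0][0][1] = -87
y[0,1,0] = 71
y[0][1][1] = 99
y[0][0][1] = -87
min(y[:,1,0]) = -72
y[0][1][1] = 99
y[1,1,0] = -72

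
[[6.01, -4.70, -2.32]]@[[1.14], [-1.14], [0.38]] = [[11.33]]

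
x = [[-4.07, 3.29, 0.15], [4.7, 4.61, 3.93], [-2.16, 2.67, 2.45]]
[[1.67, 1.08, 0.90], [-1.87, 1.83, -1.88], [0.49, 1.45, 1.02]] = x@[[-0.33, -0.07, -0.42], [0.11, 0.23, -0.26], [-0.21, 0.28, 0.33]]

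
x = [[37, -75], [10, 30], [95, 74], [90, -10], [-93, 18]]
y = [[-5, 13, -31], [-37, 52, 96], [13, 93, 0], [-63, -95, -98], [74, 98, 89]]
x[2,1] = 74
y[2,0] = 13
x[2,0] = 95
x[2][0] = 95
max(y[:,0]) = 74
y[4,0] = 74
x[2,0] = 95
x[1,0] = 10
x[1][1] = 30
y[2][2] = 0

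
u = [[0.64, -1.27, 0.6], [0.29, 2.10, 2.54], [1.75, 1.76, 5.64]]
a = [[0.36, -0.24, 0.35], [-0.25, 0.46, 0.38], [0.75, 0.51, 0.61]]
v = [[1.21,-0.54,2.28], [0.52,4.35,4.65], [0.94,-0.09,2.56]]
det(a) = -0.24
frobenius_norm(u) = 7.16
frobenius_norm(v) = 7.43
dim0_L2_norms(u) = [1.89, 3.02, 6.21]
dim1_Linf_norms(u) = [1.27, 2.54, 5.64]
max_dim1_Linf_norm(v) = 4.65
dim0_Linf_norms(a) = [0.75, 0.51, 0.61]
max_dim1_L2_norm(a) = 1.09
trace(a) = 1.43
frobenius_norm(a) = 1.39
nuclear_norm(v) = 9.82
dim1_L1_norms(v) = [4.03, 9.52, 3.59]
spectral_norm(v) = 6.89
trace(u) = 8.38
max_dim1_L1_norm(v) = 9.52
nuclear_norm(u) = 8.91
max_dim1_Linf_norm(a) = 0.75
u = a @ v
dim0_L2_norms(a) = [0.87, 0.73, 0.8]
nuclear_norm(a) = 2.15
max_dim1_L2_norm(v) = 6.39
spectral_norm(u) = 6.89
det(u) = -0.75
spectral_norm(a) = 1.18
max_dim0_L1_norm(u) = 8.78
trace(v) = 8.12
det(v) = 2.91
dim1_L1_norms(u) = [2.51, 4.93, 9.15]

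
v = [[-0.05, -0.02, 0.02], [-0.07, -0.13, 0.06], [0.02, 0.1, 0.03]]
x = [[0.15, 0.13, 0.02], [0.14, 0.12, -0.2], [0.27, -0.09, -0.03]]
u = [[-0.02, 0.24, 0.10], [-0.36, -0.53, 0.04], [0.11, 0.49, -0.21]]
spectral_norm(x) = 0.36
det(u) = -0.03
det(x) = -0.01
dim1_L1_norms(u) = [0.36, 0.93, 0.81]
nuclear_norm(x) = 0.71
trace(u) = -0.76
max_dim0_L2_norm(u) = 0.76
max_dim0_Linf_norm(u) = 0.53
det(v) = 0.00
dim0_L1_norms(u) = [0.49, 1.26, 0.35]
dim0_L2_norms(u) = [0.38, 0.76, 0.24]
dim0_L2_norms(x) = [0.34, 0.2, 0.2]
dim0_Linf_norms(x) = [0.27, 0.13, 0.2]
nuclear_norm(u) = 1.22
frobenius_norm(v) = 0.20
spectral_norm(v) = 0.19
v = x @ u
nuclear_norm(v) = 0.28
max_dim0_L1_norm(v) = 0.25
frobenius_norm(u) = 0.88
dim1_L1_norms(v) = [0.09, 0.26, 0.15]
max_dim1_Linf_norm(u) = 0.53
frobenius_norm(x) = 0.44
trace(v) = -0.15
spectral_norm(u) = 0.84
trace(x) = 0.24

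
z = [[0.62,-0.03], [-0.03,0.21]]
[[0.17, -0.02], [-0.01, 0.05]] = z@[[0.27, -0.02], [-0.02, 0.23]]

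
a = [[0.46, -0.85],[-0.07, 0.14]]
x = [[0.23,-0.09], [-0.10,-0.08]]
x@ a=[[0.11, -0.21],[-0.04, 0.07]]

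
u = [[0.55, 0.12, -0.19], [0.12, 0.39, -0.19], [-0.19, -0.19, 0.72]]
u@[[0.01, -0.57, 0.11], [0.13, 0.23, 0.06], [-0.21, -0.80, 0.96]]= [[0.06, -0.13, -0.11], [0.09, 0.17, -0.15], [-0.18, -0.51, 0.66]]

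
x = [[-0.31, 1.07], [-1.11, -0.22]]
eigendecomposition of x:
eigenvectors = [[-0.03+0.70j, -0.03-0.70j], [(-0.71+0j), (-0.71-0j)]]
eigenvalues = [(-0.26+1.09j), (-0.26-1.09j)]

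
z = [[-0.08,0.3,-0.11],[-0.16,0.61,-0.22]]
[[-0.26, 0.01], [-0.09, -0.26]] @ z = [[0.02,-0.07,0.03],[0.05,-0.19,0.07]]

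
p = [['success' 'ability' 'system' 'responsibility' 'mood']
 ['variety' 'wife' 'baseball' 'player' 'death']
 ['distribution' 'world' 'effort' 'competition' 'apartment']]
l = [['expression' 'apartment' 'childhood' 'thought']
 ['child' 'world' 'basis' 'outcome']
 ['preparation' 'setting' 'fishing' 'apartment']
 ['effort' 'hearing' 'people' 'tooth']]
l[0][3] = 'thought'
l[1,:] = ['child', 'world', 'basis', 'outcome']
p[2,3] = 'competition'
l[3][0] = 'effort'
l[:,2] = ['childhood', 'basis', 'fishing', 'people']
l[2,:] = ['preparation', 'setting', 'fishing', 'apartment']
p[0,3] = 'responsibility'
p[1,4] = 'death'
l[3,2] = 'people'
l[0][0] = 'expression'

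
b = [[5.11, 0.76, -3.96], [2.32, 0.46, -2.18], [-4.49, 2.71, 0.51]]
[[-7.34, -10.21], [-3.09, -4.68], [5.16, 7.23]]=b@[[-2.03, -1.96], [-1.27, -0.57], [-1.01, -0.06]]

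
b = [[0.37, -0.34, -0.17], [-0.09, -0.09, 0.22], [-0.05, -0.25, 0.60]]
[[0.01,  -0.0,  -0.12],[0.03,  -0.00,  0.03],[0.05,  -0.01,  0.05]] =b @ [[-0.13, 0.01, -0.15], [-0.18, 0.02, 0.12], [0.00, 0.0, 0.12]]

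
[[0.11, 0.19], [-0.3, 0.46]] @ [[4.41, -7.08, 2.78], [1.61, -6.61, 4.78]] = [[0.79, -2.03, 1.21], [-0.58, -0.92, 1.36]]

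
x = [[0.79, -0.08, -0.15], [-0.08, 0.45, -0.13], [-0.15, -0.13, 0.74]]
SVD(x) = [[-0.74, -0.60, -0.30],[-0.06, 0.51, -0.86],[0.67, -0.62, -0.41]] @ diag([0.9184106546651498, 0.7023112904239746, 0.35927805491087517]) @ [[-0.74, -0.06, 0.67],[-0.60, 0.51, -0.62],[-0.30, -0.86, -0.41]]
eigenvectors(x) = [[0.30, 0.74, 0.60], [0.86, 0.06, -0.51], [0.41, -0.67, 0.62]]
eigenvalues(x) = [0.36, 0.92, 0.7]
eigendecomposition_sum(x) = [[0.03, 0.09, 0.04], [0.09, 0.27, 0.13], [0.04, 0.13, 0.06]] + [[0.51, 0.04, -0.46], [0.04, 0.0, -0.04], [-0.46, -0.04, 0.41]] + [[0.25, -0.21, 0.26], [-0.21, 0.18, -0.22], [0.26, -0.22, 0.27]]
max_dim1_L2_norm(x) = 0.81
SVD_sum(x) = [[0.51, 0.04, -0.46],[0.04, 0.0, -0.04],[-0.46, -0.04, 0.41]] + [[0.25, -0.21, 0.26], [-0.21, 0.18, -0.22], [0.26, -0.22, 0.27]] + [[0.03, 0.09, 0.04], [0.09, 0.27, 0.13], [0.04, 0.13, 0.06]]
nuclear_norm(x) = 1.98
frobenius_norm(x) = 1.21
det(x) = 0.23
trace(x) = 1.98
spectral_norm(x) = 0.92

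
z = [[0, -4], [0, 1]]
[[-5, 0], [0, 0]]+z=[[-5, -4], [0, 1]]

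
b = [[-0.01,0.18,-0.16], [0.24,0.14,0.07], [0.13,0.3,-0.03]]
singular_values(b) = [0.43, 0.24, 0.05]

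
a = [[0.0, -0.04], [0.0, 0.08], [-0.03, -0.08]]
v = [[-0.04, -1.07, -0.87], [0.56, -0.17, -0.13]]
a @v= [[-0.02, 0.01, 0.01], [0.04, -0.01, -0.01], [-0.04, 0.05, 0.04]]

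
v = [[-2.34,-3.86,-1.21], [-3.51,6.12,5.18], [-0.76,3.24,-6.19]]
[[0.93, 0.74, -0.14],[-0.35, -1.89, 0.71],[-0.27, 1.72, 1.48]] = v@[[-0.16, -0.04, -0.13], [-0.14, -0.07, 0.16], [-0.01, -0.31, -0.14]]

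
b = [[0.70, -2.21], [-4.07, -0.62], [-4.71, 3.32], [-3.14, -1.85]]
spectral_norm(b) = 7.18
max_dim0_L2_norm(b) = 7.01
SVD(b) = [[-0.18,-0.47], [0.52,-0.41], [0.76,0.47], [0.35,-0.63]] @ diag([7.180462536456651, 4.153667988963794]) @ [[-0.96, 0.27], [0.27, 0.96]]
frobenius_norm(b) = 8.30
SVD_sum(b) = [[1.22, -0.34], [-3.62, 1.01], [-5.23, 1.45], [-2.44, 0.68]] + [[-0.52, -1.87], [-0.45, -1.63], [0.52, 1.87], [-0.7, -2.53]]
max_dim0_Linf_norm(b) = 4.71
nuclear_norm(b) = 11.33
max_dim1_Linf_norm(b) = 4.71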